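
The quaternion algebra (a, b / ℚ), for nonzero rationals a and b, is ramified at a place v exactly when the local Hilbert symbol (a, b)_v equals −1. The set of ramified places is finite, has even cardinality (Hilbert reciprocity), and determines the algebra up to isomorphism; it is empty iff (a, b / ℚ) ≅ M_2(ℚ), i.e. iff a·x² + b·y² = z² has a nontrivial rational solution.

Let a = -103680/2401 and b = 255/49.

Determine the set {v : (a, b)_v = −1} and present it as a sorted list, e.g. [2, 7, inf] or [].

(a, b) ≡ (-5, 255) mod (ℚ^×)²; places V = {2, 3, 5, 7, 17, ∞}.
(a,b)_5: α=1, u≡4; β=1, v≡4 (mod 5); (4|5)=+1, (4|5)=+1; sign (−1)^0·+1^1·+1^1 = +1.
(a,b)_∞: sgn(-5)=−, sgn(255)=+, so +1.
(a,b)_7: α=-4, u≡4; β=-2, v≡3 (mod 7); (4|7)=+1, (3|7)=-1; sign (−1)^0·+1^-2·-1^-4 = +1.
(a,b)_3: α=4, u≡1; β=1, v≡1 (mod 3); (1|3)=+1, (1|3)=+1; sign (−1)^0·+1^1·+1^4 = +1.
(a,b)_2: α=8, β=0; u≡3, v≡7 (mod 8); ε(u)ε(v)=1·1, αω(v)=8·0, βω(u)=0·1; sum ≡ 1  ⇒  -1.
(a,b)_17: α=0, u≡5; β=1, v≡1 (mod 17); (5|17)=-1, (1|17)=+1; sign (−1)^0·-1^1·+1^0 = -1.
(-5, 255 / ℚ) ramifies at {2, 17}: a division algebra.

[2, 17]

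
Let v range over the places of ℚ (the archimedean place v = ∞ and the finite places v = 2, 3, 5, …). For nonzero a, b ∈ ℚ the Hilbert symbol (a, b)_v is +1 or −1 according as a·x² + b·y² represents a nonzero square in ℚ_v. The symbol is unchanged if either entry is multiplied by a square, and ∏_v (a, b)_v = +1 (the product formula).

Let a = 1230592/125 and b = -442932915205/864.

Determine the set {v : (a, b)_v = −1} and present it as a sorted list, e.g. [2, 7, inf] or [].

(a, b) ≡ (24035, -75998670) mod (ℚ^×)²; places V = {2, 3, 5, 11, 17, 19, 23, 31, ∞}.
(a,b)_11: α=1, u≡6; β=3, v≡9 (mod 11); (6|11)=-1, (9|11)=+1; sign (−1)^1·-1^3·+1^1 = +1.
(a,b)_19: α=1, u≡17; β=1, v≡17 (mod 19); (17|19)=+1, (17|19)=+1; sign (−1)^1·+1^1·+1^1 = -1.
(a,b)_∞: sgn(24035)=+, sgn(-75998670)=−, so +1.
(a,b)_23: α=1, u≡19; β=1, v≡5 (mod 23); (19|23)=-1, (5|23)=-1; sign (−1)^1·-1^1·-1^1 = -1.
(a,b)_5: α=-3, u≡2; β=1, v≡1 (mod 5); (2|5)=-1, (1|5)=+1; sign (−1)^0·-1^1·+1^-3 = -1.
(a,b)_2: α=8, β=-5; u≡3, v≡1 (mod 8); ε(u)ε(v)=1·0, αω(v)=8·0, βω(u)=-5·1; sum ≡ 1  ⇒  -1.
(a,b)_31: α=0, u≡16; β=1, v≡27 (mod 31); (16|31)=+1, (27|31)=-1; sign (−1)^0·+1^1·-1^0 = +1.
(a,b)_3: α=0, u≡2; β=-3, v≡1 (mod 3); (2|3)=-1, (1|3)=+1; sign (−1)^0·-1^-3·+1^0 = -1.
(a,b)_17: α=0, u≡5; β=3, v≡6 (mod 17); (5|17)=-1, (6|17)=-1; sign (−1)^0·-1^3·-1^0 = -1.
Ram(24035, -75998670) = {2, 3, 5, 17, 19, 23}; no ℚ_2-point on the conic.

[2, 3, 5, 17, 19, 23]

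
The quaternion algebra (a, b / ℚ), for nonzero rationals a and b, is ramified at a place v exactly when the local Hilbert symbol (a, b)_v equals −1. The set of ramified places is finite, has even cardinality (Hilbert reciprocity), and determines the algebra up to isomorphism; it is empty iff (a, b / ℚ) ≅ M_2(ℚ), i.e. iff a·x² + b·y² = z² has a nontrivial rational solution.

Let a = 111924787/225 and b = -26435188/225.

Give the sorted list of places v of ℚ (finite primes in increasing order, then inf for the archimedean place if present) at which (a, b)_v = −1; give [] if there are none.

Mod squares: a ≡ 403, b ≡ -13. Check v ∈ {∞, 2, 3, 5, 13, 17, 23, 31}.
v=17: a=17^2·(≡10), b=17^0·(≡4) mod 17; (10|17)=-1, (4|17)=+1; (−1)^{2·0·8}·(-1)^0·(+1)^2 = +1.
v=31: a=31^3·(≡24), b=31^2·(≡18) mod 31; (24|31)=-1, (18|31)=+1; (−1)^{3·2·15}·(-1)^2·(+1)^3 = +1.
v=23: a=23^0·(≡18), b=23^2·(≡17) mod 23; (18|23)=+1, (17|23)=-1; (−1)^{0·2·11}·(+1)^2·(-1)^0 = +1.
v=3: a=3^-2·(≡1), b=3^-2·(≡2) mod 3; (1|3)=+1, (2|3)=-1; (−1)^{-2·-2·1}·(+1)^-2·(-1)^-2 = +1.
v=∞: 403 > 0 and -13 < 0  ⇒  (a,b)_∞ = +1.
v=2: v_2(a)=0, v_2(b)=2; units ≡ 3, 3 (mod 8); ε·ε+αω+βω = 1·1+0·1+2·1 ≡ 1  ⇒  (a,b)_2 = -1.
v=5: a=5^-2·(≡3), b=5^-2·(≡3) mod 5; (3|5)=-1, (3|5)=-1; (−1)^{-2·-2·2}·(-1)^-2·(-1)^-2 = +1.
v=13: a=13^1·(≡6), b=13^1·(≡9) mod 13; (6|13)=-1, (9|13)=+1; (−1)^{1·1·6}·(-1)^1·(+1)^1 = -1.
Ram(403, -13) = {2, 13}; no ℚ_2-point on the conic.

[2, 13]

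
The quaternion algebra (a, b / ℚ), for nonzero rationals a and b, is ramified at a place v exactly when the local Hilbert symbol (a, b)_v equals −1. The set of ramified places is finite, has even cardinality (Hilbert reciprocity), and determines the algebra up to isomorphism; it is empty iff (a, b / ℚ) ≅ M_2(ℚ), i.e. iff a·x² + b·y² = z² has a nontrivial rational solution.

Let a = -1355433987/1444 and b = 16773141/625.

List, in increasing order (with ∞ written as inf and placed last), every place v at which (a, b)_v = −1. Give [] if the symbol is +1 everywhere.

Mod squares: a ≡ -4690083, b ≡ 2829. Check v ∈ {∞, 2, 3, 5, 7, 11, 17, 19, 23, 29, 31, 37, 41, 47}.
v=5: a=5^0·(≡2), b=5^-4·(≡1) mod 5; (2|5)=-1, (1|5)=+1; (−1)^{0·-4·2}·(-1)^-4·(+1)^0 = +1.
v=17: a=17^2·(≡4), b=17^0·(≡7) mod 17; (4|17)=+1, (7|17)=-1; (−1)^{2·0·8}·(+1)^0·(-1)^2 = +1.
v=7: a=7^0·(≡1), b=7^2·(≡1) mod 7; (1|7)=+1, (1|7)=+1; (−1)^{0·2·3}·(+1)^2·(+1)^0 = +1.
v=47: a=47^1·(≡26), b=47^0·(≡28) mod 47; (26|47)=-1, (28|47)=+1; (−1)^{1·0·23}·(-1)^0·(+1)^1 = +1.
v=∞: -4690083 < 0 and 2829 > 0  ⇒  (a,b)_∞ = +1.
v=23: a=23^0·(≡16), b=23^1·(≡13) mod 23; (16|23)=+1, (13|23)=+1; (−1)^{0·1·11}·(+1)^1·(+1)^0 = +1.
v=41: a=41^0·(≡34), b=41^1·(≡29) mod 41; (34|41)=-1, (29|41)=-1; (−1)^{0·1·20}·(-1)^1·(-1)^0 = -1.
v=31: a=31^1·(≡10), b=31^0·(≡19) mod 31; (10|31)=+1, (19|31)=+1; (−1)^{1·0·15}·(+1)^0·(+1)^1 = +1.
v=19: a=19^-2·(≡10), b=19^0·(≡1) mod 19; (10|19)=-1, (1|19)=+1; (−1)^{-2·0·9}·(-1)^0·(+1)^-2 = +1.
v=29: a=29^1·(≡1), b=29^0·(≡13) mod 29; (1|29)=+1, (13|29)=+1; (−1)^{1·0·14}·(+1)^0·(+1)^1 = +1.
v=2: v_2(a)=-2, v_2(b)=0; units ≡ 5, 5 (mod 8); ε·ε+αω+βω = 0·0+-2·1+0·1 ≡ 0  ⇒  (a,b)_2 = +1.
v=3: a=3^1·(≡2), b=3^1·(≡1) mod 3; (2|3)=-1, (1|3)=+1; (−1)^{1·1·1}·(-1)^1·(+1)^1 = +1.
v=11: a=11^0·(≡9), b=11^2·(≡6) mod 11; (9|11)=+1, (6|11)=-1; (−1)^{0·2·5}·(+1)^2·(-1)^0 = +1.
v=37: a=37^1·(≡16), b=37^0·(≡8) mod 37; (16|37)=+1, (8|37)=-1; (−1)^{1·0·18}·(+1)^0·(-1)^1 = -1.
|Ram(-4690083, 2829)| = 2, even; anisotropic at {37, 41}.

[37, 41]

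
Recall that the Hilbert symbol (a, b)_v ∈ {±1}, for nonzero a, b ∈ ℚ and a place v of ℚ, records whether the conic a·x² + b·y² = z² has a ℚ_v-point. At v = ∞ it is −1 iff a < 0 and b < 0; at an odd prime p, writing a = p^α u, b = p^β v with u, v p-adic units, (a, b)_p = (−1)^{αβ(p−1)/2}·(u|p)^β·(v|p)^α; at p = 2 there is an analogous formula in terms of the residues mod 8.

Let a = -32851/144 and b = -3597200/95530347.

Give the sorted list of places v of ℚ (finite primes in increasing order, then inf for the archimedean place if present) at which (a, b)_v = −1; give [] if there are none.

[3, 7, 17, inf]

(a, b) ≡ (-91, -51) mod (ℚ^×)²; places V = {2, 3, 5, 7, 11, 13, 17, 19, 23, ∞}.
(a,b)_13: α=1, u≡8; β=0, v≡10 (mod 13); (8|13)=-1, (10|13)=+1; sign (−1)^0·-1^0·+1^1 = +1.
(a,b)_11: α=0, u≡6; β=-2, v≡5 (mod 11); (6|11)=-1, (5|11)=+1; sign (−1)^0·-1^-2·+1^0 = +1.
(a,b)_19: α=2, u≡9; β=-2, v≡5 (mod 19); (9|19)=+1, (5|19)=+1; sign (−1)^0·+1^-2·+1^2 = +1.
(a,b)_17: α=0, u≡14; β=1, v≡11 (mod 17); (14|17)=-1, (11|17)=-1; sign (−1)^0·-1^1·-1^0 = -1.
(a,b)_23: α=0, u≡18; β=2, v≡1 (mod 23); (18|23)=+1, (1|23)=+1; sign (−1)^0·+1^2·+1^0 = +1.
(a,b)_7: α=1, u≡1; β=0, v≡3 (mod 7); (1|7)=+1, (3|7)=-1; sign (−1)^0·+1^0·-1^1 = -1.
(a,b)_5: α=0, u≡1; β=2, v≡1 (mod 5); (1|5)=+1, (1|5)=+1; sign (−1)^0·+1^2·+1^0 = +1.
(a,b)_3: α=-2, u≡2; β=-7, v≡1 (mod 3); (2|3)=-1, (1|3)=+1; sign (−1)^0·-1^-7·+1^-2 = -1.
(a,b)_∞: sgn(-91)=−, sgn(-51)=−, so -1.
(a,b)_2: α=-4, β=4; u≡5, v≡5 (mod 8); ε(u)ε(v)=0·0, αω(v)=-4·1, βω(u)=4·1; sum ≡ 0  ⇒  +1.
|Ram(-91, -51)| = 4, even; anisotropic at {3, 7, 17, ∞}.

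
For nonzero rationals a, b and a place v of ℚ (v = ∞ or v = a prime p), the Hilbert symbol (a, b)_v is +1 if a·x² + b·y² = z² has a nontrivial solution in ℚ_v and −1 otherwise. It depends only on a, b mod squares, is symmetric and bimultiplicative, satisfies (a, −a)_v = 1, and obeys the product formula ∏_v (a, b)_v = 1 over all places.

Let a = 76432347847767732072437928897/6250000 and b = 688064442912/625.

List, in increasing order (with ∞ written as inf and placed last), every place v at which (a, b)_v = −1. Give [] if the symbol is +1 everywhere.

[7, 17]

(a, b) ≡ (572033, 418) mod (ℚ^×)²; places V = {2, 3, 5, 7, 11, 17, 19, 23, ∞}.
(a,b)_∞: sgn(572033)=+, sgn(418)=+, so +1.
(a,b)_7: α=9, u≡1; β=4, v≡3 (mod 7); (1|7)=+1, (3|7)=-1; sign (−1)^0·+1^4·-1^9 = -1.
(a,b)_23: α=5, u≡2; β=2, v≡3 (mod 23); (2|23)=+1, (3|23)=+1; sign (−1)^0·+1^2·+1^5 = +1.
(a,b)_3: α=8, u≡2; β=4, v≡1 (mod 3); (2|3)=-1, (1|3)=+1; sign (−1)^0·-1^4·+1^8 = +1.
(a,b)_19: α=3, u≡11; β=1, v≡12 (mod 19); (11|19)=+1, (12|19)=-1; sign (−1)^1·+1^1·-1^3 = +1.
(a,b)_17: α=3, u≡5; β=0, v≡5 (mod 17); (5|17)=-1, (5|17)=-1; sign (−1)^0·-1^0·-1^3 = -1.
(a,b)_11: α=3, u≡7; β=1, v≡4 (mod 11); (7|11)=-1, (4|11)=+1; sign (−1)^1·-1^1·+1^3 = +1.
(a,b)_2: α=-4, β=5; u≡1, v≡1 (mod 8); ε(u)ε(v)=0·0, αω(v)=-4·0, βω(u)=5·0; sum ≡ 0  ⇒  +1.
(a,b)_5: α=-8, u≡2; β=-4, v≡2 (mod 5); (2|5)=-1, (2|5)=-1; sign (−1)^0·-1^-4·-1^-8 = +1.
|Ram(572033, 418)| = 2, even; anisotropic at {7, 17}.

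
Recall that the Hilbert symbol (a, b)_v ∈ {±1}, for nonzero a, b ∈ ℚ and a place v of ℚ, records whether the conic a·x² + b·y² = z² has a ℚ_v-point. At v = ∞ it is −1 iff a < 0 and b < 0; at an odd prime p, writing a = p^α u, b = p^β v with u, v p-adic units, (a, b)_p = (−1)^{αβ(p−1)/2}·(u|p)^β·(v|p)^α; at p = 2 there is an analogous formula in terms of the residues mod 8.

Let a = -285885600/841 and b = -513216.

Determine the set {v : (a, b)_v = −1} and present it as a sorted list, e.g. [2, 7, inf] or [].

[2, 13, 17, inf]

(a, b) ≡ (-14586, -11) mod (ℚ^×)²; places V = {2, 3, 5, 7, 11, 13, 17, 29, ∞}.
(a,b)_17: α=1, u≡1; β=0, v≡14 (mod 17); (1|17)=+1, (14|17)=-1; sign (−1)^0·+1^0·-1^1 = -1.
(a,b)_7: α=2, u≡2; β=0, v≡3 (mod 7); (2|7)=+1, (3|7)=-1; sign (−1)^0·+1^0·-1^2 = +1.
(a,b)_∞: sgn(-14586)=−, sgn(-11)=−, so -1.
(a,b)_3: α=1, u≡1; β=6, v≡1 (mod 3); (1|3)=+1, (1|3)=+1; sign (−1)^0·+1^6·+1^1 = +1.
(a,b)_29: α=-2, u≡25; β=0, v≡26 (mod 29); (25|29)=+1, (26|29)=-1; sign (−1)^0·+1^0·-1^-2 = +1.
(a,b)_11: α=1, u≡9; β=1, v≡6 (mod 11); (9|11)=+1, (6|11)=-1; sign (−1)^1·+1^1·-1^1 = +1.
(a,b)_2: α=5, β=6; u≡3, v≡5 (mod 8); ε(u)ε(v)=1·0, αω(v)=5·1, βω(u)=6·1; sum ≡ 1  ⇒  -1.
(a,b)_13: α=1, u≡9; β=0, v≡11 (mod 13); (9|13)=+1, (11|13)=-1; sign (−1)^0·+1^0·-1^1 = -1.
(a,b)_5: α=2, u≡1; β=0, v≡4 (mod 5); (1|5)=+1, (4|5)=+1; sign (−1)^0·+1^0·+1^2 = +1.
(-14586, -11 / ℚ) ramifies at {2, 13, 17, ∞}: a division algebra.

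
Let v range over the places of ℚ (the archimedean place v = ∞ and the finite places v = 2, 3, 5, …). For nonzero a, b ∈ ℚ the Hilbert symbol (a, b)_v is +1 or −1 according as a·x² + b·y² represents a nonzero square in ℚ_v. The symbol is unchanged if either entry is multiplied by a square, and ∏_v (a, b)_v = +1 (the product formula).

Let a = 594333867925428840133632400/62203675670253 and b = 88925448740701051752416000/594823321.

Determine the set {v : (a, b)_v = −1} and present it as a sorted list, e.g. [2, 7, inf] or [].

Mod squares: a ≡ 13, b ≡ 24035. Check v ∈ {∞, 2, 3, 5, 7, 11, 13, 17, 19, 23, 29, 31, 47}.
v=47: a=47^4·(≡26), b=47^0·(≡28) mod 47; (26|47)=-1, (28|47)=+1; (−1)^{4·0·23}·(-1)^0·(+1)^4 = +1.
v=13: a=13^-1·(≡10), b=13^2·(≡6) mod 13; (10|13)=+1, (6|13)=-1; (−1)^{-1·2·6}·(+1)^2·(-1)^-1 = -1.
v=∞: 13 > 0 and 24035 > 0  ⇒  (a,b)_∞ = +1.
v=2: v_2(a)=4, v_2(b)=8; units ≡ 5, 3 (mod 8); ε·ε+αω+βω = 0·1+4·1+8·1 ≡ 0  ⇒  (a,b)_2 = +1.
v=5: a=5^2·(≡2), b=5^3·(≡3) mod 5; (2|5)=-1, (3|5)=-1; (−1)^{2·3·2}·(-1)^3·(-1)^2 = -1.
v=29: a=29^-4·(≡25), b=29^-6·(≡1) mod 29; (25|29)=+1, (1|29)=+1; (−1)^{-4·-6·14}·(+1)^-6·(+1)^-4 = +1.
v=23: a=23^6·(≡6), b=23^9·(≡22) mod 23; (6|23)=+1, (22|23)=-1; (−1)^{6·9·11}·(+1)^9·(-1)^6 = +1.
v=31: a=31^2·(≡11), b=31^0·(≡19) mod 31; (11|31)=-1, (19|31)=+1; (−1)^{2·0·15}·(-1)^0·(+1)^2 = +1.
v=19: a=19^2·(≡10), b=19^3·(≡1) mod 19; (10|19)=-1, (1|19)=+1; (−1)^{2·3·9}·(-1)^3·(+1)^2 = -1.
v=17: a=17^-4·(≡9), b=17^0·(≡6) mod 17; (9|17)=+1, (6|17)=-1; (−1)^{-4·0·8}·(+1)^0·(-1)^-4 = +1.
v=3: a=3^-4·(≡1), b=3^0·(≡2) mod 3; (1|3)=+1, (2|3)=-1; (−1)^{-4·0·1}·(+1)^0·(-1)^-4 = +1.
v=7: a=7^2·(≡5), b=7^0·(≡4) mod 7; (5|7)=-1, (4|7)=+1; (−1)^{2·0·3}·(-1)^0·(+1)^2 = +1.
v=11: a=11^2·(≡6), b=11^3·(≡6) mod 11; (6|11)=-1, (6|11)=-1; (−1)^{2·3·5}·(-1)^3·(-1)^2 = -1.
|Ram(13, 24035)| = 4, even; anisotropic at {5, 11, 13, 19}.

[5, 11, 13, 19]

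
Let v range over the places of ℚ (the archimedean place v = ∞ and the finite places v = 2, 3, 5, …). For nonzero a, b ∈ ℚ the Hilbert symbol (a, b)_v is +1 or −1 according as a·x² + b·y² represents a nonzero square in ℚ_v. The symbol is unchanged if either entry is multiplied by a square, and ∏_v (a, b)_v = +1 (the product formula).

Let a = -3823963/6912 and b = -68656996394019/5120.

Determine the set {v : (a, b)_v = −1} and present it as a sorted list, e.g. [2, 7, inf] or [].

[11, 17, 41, inf]

Mod squares: a ≡ -561, b ≡ -10455. Check v ∈ {∞, 2, 3, 5, 11, 13, 17, 19, 41}.
v=3: a=3^-3·(≡2), b=3^3·(≡1) mod 3; (2|3)=-1, (1|3)=+1; (−1)^{-3·3·1}·(-1)^3·(+1)^-3 = +1.
v=11: a=11^3·(≡5), b=11^2·(≡6) mod 11; (5|11)=+1, (6|11)=-1; (−1)^{3·2·5}·(+1)^2·(-1)^3 = -1.
v=13: a=13^2·(≡5), b=13^0·(≡10) mod 13; (5|13)=-1, (10|13)=+1; (−1)^{2·0·6}·(-1)^0·(+1)^2 = +1.
v=2: v_2(a)=-8, v_2(b)=-10; units ≡ 7, 1 (mod 8); ε·ε+αω+βω = 1·0+-8·0+-10·0 ≡ 0  ⇒  (a,b)_2 = +1.
v=17: a=17^1·(≡9), b=17^5·(≡6) mod 17; (9|17)=+1, (6|17)=-1; (−1)^{1·5·8}·(+1)^5·(-1)^1 = -1.
v=19: a=19^0·(≡1), b=19^2·(≡2) mod 19; (1|19)=+1, (2|19)=-1; (−1)^{0·2·9}·(+1)^2·(-1)^0 = +1.
v=5: a=5^0·(≡1), b=5^-1·(≡4) mod 5; (1|5)=+1, (4|5)=+1; (−1)^{0·-1·2}·(+1)^-1·(+1)^0 = +1.
v=41: a=41^0·(≡13), b=41^1·(≡4) mod 41; (13|41)=-1, (4|41)=+1; (−1)^{0·1·20}·(-1)^1·(+1)^0 = -1.
v=∞: -561 < 0 and -10455 < 0  ⇒  (a,b)_∞ = -1.
(-561, -10455 / ℚ) ramifies at {11, 17, 41, ∞}: a division algebra.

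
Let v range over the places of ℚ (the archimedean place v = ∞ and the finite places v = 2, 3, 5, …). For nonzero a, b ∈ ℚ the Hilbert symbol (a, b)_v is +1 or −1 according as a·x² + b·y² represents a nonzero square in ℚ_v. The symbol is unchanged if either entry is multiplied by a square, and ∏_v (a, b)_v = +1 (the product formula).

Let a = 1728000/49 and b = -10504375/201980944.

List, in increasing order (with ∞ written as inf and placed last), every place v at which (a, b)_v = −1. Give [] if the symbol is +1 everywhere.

[3, 5]

(a, b) ≡ (30, -7) mod (ℚ^×)²; places V = {2, 3, 5, 7, 11, 17, 19, ∞}.
(a,b)_3: α=3, u≡1; β=0, v≡2 (mod 3); (1|3)=+1, (2|3)=-1; sign (−1)^0·+1^0·-1^3 = -1.
(a,b)_7: α=-2, u≡1; β=5, v≡3 (mod 7); (1|7)=+1, (3|7)=-1; sign (−1)^0·+1^5·-1^-2 = +1.
(a,b)_∞: sgn(30)=+, sgn(-7)=−, so +1.
(a,b)_19: α=0, u≡11; β=-2, v≡2 (mod 19); (11|19)=+1, (2|19)=-1; sign (−1)^0·+1^-2·-1^0 = +1.
(a,b)_17: α=0, u≡8; β=-2, v≡3 (mod 17); (8|17)=+1, (3|17)=-1; sign (−1)^0·+1^-2·-1^0 = +1.
(a,b)_5: α=3, u≡1; β=4, v≡2 (mod 5); (1|5)=+1, (2|5)=-1; sign (−1)^0·+1^4·-1^3 = -1.
(a,b)_2: α=9, β=-4; u≡7, v≡1 (mod 8); ε(u)ε(v)=1·0, αω(v)=9·0, βω(u)=-4·0; sum ≡ 0  ⇒  +1.
(a,b)_11: α=0, u≡2; β=-2, v≡3 (mod 11); (2|11)=-1, (3|11)=+1; sign (−1)^0·-1^-2·+1^0 = +1.
Ram(30, -7) = {3, 5}; no ℚ_3-point on the conic.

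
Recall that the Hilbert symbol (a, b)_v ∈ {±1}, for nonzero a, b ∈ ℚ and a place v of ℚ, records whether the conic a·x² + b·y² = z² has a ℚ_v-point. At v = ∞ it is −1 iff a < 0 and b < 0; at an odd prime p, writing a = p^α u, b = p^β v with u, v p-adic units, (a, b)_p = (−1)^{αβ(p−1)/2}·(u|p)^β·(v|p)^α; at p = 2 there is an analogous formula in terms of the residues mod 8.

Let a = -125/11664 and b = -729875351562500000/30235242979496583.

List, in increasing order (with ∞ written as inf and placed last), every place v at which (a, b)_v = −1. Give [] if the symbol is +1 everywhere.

[2, 11, 19, inf]

(a, b) ≡ (-5, -14630) mod (ℚ^×)²; places V = {2, 3, 5, 7, 11, 13, 19, 23, 53, ∞}.
(a,b)_19: α=0, u≡15; β=1, v≡11 (mod 19); (15|19)=-1, (11|19)=+1; sign (−1)^0·-1^1·+1^0 = -1.
(a,b)_13: α=0, u≡6; β=2, v≡8 (mod 13); (6|13)=-1, (8|13)=-1; sign (−1)^0·-1^2·-1^0 = +1.
(a,b)_11: α=0, u≡10; β=1, v≡3 (mod 11); (10|11)=-1, (3|11)=+1; sign (−1)^0·-1^1·+1^0 = -1.
(a,b)_23: α=0, u≡12; β=2, v≡21 (mod 23); (12|23)=+1, (21|23)=-1; sign (−1)^0·+1^2·-1^0 = +1.
(a,b)_53: α=0, u≡35; β=-2, v≡21 (mod 53); (35|53)=-1, (21|53)=-1; sign (−1)^0·-1^-2·-1^0 = +1.
(a,b)_∞: sgn(-5)=−, sgn(-14630)=−, so -1.
(a,b)_3: α=-6, u≡1; β=-22, v≡1 (mod 3); (1|3)=+1, (1|3)=+1; sign (−1)^0·+1^-22·+1^-6 = +1.
(a,b)_5: α=3, u≡1; β=13, v≡4 (mod 5); (1|5)=+1, (4|5)=+1; sign (−1)^0·+1^13·+1^3 = +1.
(a,b)_2: α=-4, β=5; u≡3, v≡5 (mod 8); ε(u)ε(v)=1·0, αω(v)=-4·1, βω(u)=5·1; sum ≡ 1  ⇒  -1.
(a,b)_7: α=0, u≡4; β=-3, v≡3 (mod 7); (4|7)=+1, (3|7)=-1; sign (−1)^0·+1^-3·-1^0 = +1.
|Ram(-5, -14630)| = 4, even; anisotropic at {2, 11, 19, ∞}.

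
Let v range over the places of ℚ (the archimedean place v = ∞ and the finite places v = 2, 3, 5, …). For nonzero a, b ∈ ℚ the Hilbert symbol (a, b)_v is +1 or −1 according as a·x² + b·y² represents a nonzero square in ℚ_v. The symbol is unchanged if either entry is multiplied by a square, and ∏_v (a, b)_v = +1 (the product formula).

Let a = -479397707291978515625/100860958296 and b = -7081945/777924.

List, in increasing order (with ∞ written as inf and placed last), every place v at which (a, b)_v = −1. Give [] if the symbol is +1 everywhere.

Mod squares: a ≡ -620310, b ≡ -145. Check v ∈ {∞, 2, 3, 5, 7, 13, 17, 23, 29, 31}.
v=31: a=31^1·(≡18), b=31^0·(≡16) mod 31; (18|31)=+1, (16|31)=+1; (−1)^{1·0·15}·(+1)^0·(+1)^1 = +1.
v=2: v_2(a)=-3, v_2(b)=-2; units ≡ 5, 7 (mod 8); ε·ε+αω+βω = 0·1+-3·0+-2·1 ≡ 0  ⇒  (a,b)_2 = +1.
v=3: a=3^-7·(≡2), b=3^-4·(≡2) mod 3; (2|3)=-1, (2|3)=-1; (−1)^{-7·-4·1}·(-1)^-4·(-1)^-7 = -1.
v=23: a=23^1·(≡12), b=23^0·(≡3) mod 23; (12|23)=+1, (3|23)=+1; (−1)^{1·0·11}·(+1)^0·(+1)^1 = +1.
v=17: a=17^4·(≡10), b=17^2·(≡15) mod 17; (10|17)=-1, (15|17)=+1; (−1)^{4·2·8}·(-1)^2·(+1)^4 = +1.
v=13: a=13^2·(≡11), b=13^2·(≡5) mod 13; (11|13)=-1, (5|13)=-1; (−1)^{2·2·6}·(-1)^2·(-1)^2 = +1.
v=29: a=29^3·(≡10), b=29^1·(≡25) mod 29; (10|29)=-1, (25|29)=+1; (−1)^{3·1·14}·(-1)^1·(+1)^3 = -1.
v=7: a=7^-8·(≡1), b=7^-4·(≡2) mod 7; (1|7)=+1, (2|7)=+1; (−1)^{-8·-4·3}·(+1)^-4·(+1)^-8 = +1.
v=5: a=5^9·(≡2), b=5^1·(≡4) mod 5; (2|5)=-1, (4|5)=+1; (−1)^{9·1·2}·(-1)^1·(+1)^9 = -1.
v=∞: -620310 < 0 and -145 < 0  ⇒  (a,b)_∞ = -1.
|Ram(-620310, -145)| = 4, even; anisotropic at {3, 5, 29, ∞}.

[3, 5, 29, inf]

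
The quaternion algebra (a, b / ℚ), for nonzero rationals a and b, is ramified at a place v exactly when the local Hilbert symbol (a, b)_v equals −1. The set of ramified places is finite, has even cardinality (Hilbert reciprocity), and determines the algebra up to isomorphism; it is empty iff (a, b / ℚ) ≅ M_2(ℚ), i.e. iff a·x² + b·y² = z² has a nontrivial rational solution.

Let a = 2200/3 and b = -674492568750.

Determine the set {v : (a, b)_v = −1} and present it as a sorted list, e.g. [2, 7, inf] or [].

[3, 7]

(a, b) ≡ (66, -910) mod (ℚ^×)²; places V = {2, 3, 5, 7, 11, 13, ∞}.
(a,b)_5: α=2, u≡1; β=5, v≡3 (mod 5); (1|5)=+1, (3|5)=-1; sign (−1)^0·+1^5·-1^2 = +1.
(a,b)_2: α=3, β=1; u≡1, v≡1 (mod 8); ε(u)ε(v)=0·0, αω(v)=3·0, βω(u)=1·0; sum ≡ 0  ⇒  +1.
(a,b)_7: α=0, u≡3; β=1, v≡5 (mod 7); (3|7)=-1, (5|7)=-1; sign (−1)^0·-1^1·-1^0 = -1.
(a,b)_3: α=-1, u≡1; β=4, v≡2 (mod 3); (1|3)=+1, (2|3)=-1; sign (−1)^0·+1^4·-1^-1 = -1.
(a,b)_13: α=0, u≡1; β=1, v≡7 (mod 13); (1|13)=+1, (7|13)=-1; sign (−1)^0·+1^1·-1^0 = +1.
(a,b)_11: α=1, u≡8; β=4, v≡9 (mod 11); (8|11)=-1, (9|11)=+1; sign (−1)^0·-1^4·+1^1 = +1.
(a,b)_∞: sgn(66)=+, sgn(-910)=−, so +1.
|Ram(66, -910)| = 2, even; anisotropic at {3, 7}.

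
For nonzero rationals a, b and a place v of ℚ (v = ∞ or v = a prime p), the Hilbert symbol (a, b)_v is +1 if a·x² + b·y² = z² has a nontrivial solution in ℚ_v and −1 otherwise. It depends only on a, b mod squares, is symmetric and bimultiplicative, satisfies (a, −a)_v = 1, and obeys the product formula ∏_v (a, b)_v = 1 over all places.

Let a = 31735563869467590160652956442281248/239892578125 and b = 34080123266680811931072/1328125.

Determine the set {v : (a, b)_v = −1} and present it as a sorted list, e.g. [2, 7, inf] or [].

(a, b) ≡ (19683655530, 124355) mod (ℚ^×)²; places V = {2, 3, 5, 7, 11, 17, 19, 23, 31, 37, ∞}.
(a,b)_7: α=7, u≡5; β=3, v≡5 (mod 7); (5|7)=-1, (5|7)=-1; sign (−1)^1·-1^3·-1^7 = -1.
(a,b)_31: α=3, u≡22; β=2, v≡25 (mod 31); (22|31)=-1, (25|31)=+1; sign (−1)^0·-1^2·+1^3 = +1.
(a,b)_11: α=7, u≡3; β=5, v≡7 (mod 11); (3|11)=+1, (7|11)=-1; sign (−1)^1·+1^5·-1^7 = +1.
(a,b)_19: α=1, u≡4; β=1, v≡4 (mod 19); (4|19)=+1, (4|19)=+1; sign (−1)^1·+1^1·+1^1 = -1.
(a,b)_3: α=11, u≡2; β=6, v≡2 (mod 3); (2|3)=-1, (2|3)=-1; sign (−1)^0·-1^6·-1^11 = -1.
(a,b)_2: α=5, β=6; u≡5, v≡3 (mod 8); ε(u)ε(v)=0·1, αω(v)=5·1, βω(u)=6·1; sum ≡ 1  ⇒  -1.
(a,b)_5: α=-11, u≡1; β=-7, v≡1 (mod 5); (1|5)=+1, (1|5)=+1; sign (−1)^0·+1^-7·+1^-11 = +1.
(a,b)_∞: sgn(19683655530)=+, sgn(124355)=+, so +1.
(a,b)_23: α=3, u≡8; β=2, v≡5 (mod 23); (8|23)=+1, (5|23)=-1; sign (−1)^0·+1^2·-1^3 = -1.
(a,b)_17: α=-3, u≡3; β=-1, v≡7 (mod 17); (3|17)=-1, (7|17)=-1; sign (−1)^0·-1^-1·-1^-3 = +1.
(a,b)_37: α=3, u≡36; β=2, v≡19 (mod 37); (36|37)=+1, (19|37)=-1; sign (−1)^0·+1^2·-1^3 = -1.
(19683655530, 124355 / ℚ) ramifies at {2, 3, 7, 19, 23, 37}: a division algebra.

[2, 3, 7, 19, 23, 37]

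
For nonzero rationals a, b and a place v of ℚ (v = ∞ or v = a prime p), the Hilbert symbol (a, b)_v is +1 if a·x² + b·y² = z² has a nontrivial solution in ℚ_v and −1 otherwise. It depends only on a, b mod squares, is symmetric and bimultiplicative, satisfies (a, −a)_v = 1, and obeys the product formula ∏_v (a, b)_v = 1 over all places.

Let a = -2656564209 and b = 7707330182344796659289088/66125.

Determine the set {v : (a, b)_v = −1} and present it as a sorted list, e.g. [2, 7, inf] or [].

[2, 41]

Mod squares: a ≡ -3644121, b ≡ 8815. Check v ∈ {∞, 2, 3, 5, 7, 13, 23, 41, 43, 53}.
v=5: a=5^0·(≡1), b=5^-3·(≡2) mod 5; (1|5)=+1, (2|5)=-1; (−1)^{0·-3·2}·(+1)^-3·(-1)^0 = +1.
v=43: a=43^1·(≡31), b=43^3·(≡32) mod 43; (31|43)=+1, (32|43)=-1; (−1)^{1·3·21}·(+1)^3·(-1)^1 = +1.
v=∞: -3644121 < 0 and 8815 > 0  ⇒  (a,b)_∞ = +1.
v=2: v_2(a)=0, v_2(b)=10; units ≡ 7, 7 (mod 8); ε·ε+αω+βω = 1·1+0·0+10·0 ≡ 1  ⇒  (a,b)_2 = -1.
v=41: a=41^1·(≡19), b=41^3·(≡16) mod 41; (19|41)=-1, (16|41)=+1; (−1)^{1·3·20}·(-1)^3·(+1)^1 = -1.
v=3: a=3^7·(≡2), b=3^10·(≡1) mod 3; (2|3)=-1, (1|3)=+1; (−1)^{7·10·1}·(-1)^10·(+1)^7 = +1.
v=13: a=13^1·(≡2), b=13^2·(≡10) mod 13; (2|13)=-1, (10|13)=+1; (−1)^{1·2·6}·(-1)^2·(+1)^1 = +1.
v=23: a=23^0·(≡7), b=23^-2·(≡2) mod 23; (7|23)=-1, (2|23)=+1; (−1)^{0·-2·11}·(-1)^-2·(+1)^0 = +1.
v=7: a=7^0·(≡2), b=7^2·(≡4) mod 7; (2|7)=+1, (4|7)=+1; (−1)^{0·2·3}·(+1)^2·(+1)^0 = +1.
v=53: a=53^1·(≡49), b=53^2·(≡37) mod 53; (49|53)=+1, (37|53)=+1; (−1)^{1·2·26}·(+1)^2·(+1)^1 = +1.
Ram(-3644121, 8815) = {2, 41}; no ℚ_2-point on the conic.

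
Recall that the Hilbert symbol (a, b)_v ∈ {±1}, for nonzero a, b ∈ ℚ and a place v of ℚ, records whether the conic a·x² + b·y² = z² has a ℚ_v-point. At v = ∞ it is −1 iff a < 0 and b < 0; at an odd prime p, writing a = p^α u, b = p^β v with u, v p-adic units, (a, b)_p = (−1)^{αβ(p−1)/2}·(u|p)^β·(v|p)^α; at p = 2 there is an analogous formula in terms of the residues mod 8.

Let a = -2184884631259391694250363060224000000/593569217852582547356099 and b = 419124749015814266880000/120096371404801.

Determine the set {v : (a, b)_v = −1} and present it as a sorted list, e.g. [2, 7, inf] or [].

[2, 7, 11, 13]

Mod squares: a ≡ -5434, b ≡ 7. Check v ∈ {∞, 2, 3, 5, 7, 11, 13, 19, 41, 47}.
v=5: a=5^6·(≡1), b=5^4·(≡3) mod 5; (1|5)=+1, (3|5)=-1; (−1)^{6·4·2}·(+1)^4·(-1)^6 = +1.
v=2: v_2(a)=33, v_2(b)=16; units ≡ 3, 7 (mod 8); ε·ε+αω+βω = 1·1+33·0+16·1 ≡ 1  ⇒  (a,b)_2 = -1.
v=47: a=47^-6·(≡6), b=47^-4·(≡6) mod 47; (6|47)=+1, (6|47)=+1; (−1)^{-6·-4·23}·(+1)^-4·(+1)^-6 = +1.
v=11: a=11^-7·(≡3), b=11^-4·(≡6) mod 11; (3|11)=+1, (6|11)=-1; (−1)^{-7·-4·5}·(+1)^-4·(-1)^-7 = -1.
v=19: a=19^3·(≡12), b=19^2·(≡17) mod 19; (12|19)=-1, (17|19)=+1; (−1)^{3·2·9}·(-1)^2·(+1)^3 = +1.
v=3: a=3^8·(≡2), b=3^10·(≡1) mod 3; (2|3)=-1, (1|3)=+1; (−1)^{8·10·1}·(-1)^10·(+1)^8 = +1.
v=13: a=13^7·(≡2), b=13^4·(≡11) mod 13; (2|13)=-1, (11|13)=-1; (−1)^{7·4·6}·(-1)^4·(-1)^7 = -1.
v=41: a=41^-4·(≡34), b=41^-2·(≡3) mod 41; (34|41)=-1, (3|41)=-1; (−1)^{-4·-2·20}·(-1)^-2·(-1)^-4 = +1.
v=7: a=7^8·(≡3), b=7^5·(≡1) mod 7; (3|7)=-1, (1|7)=+1; (−1)^{8·5·3}·(-1)^5·(+1)^8 = -1.
v=∞: -5434 < 0 and 7 > 0  ⇒  (a,b)_∞ = +1.
|Ram(-5434, 7)| = 4, even; anisotropic at {2, 7, 11, 13}.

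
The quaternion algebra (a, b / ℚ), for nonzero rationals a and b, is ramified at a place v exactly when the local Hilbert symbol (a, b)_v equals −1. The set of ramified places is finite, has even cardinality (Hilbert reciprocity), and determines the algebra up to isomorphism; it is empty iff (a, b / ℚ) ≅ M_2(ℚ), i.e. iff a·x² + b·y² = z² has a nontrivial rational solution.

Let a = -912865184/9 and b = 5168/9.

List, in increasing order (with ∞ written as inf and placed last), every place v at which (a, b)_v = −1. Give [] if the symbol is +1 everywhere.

(a, b) ≡ (-57054074, 323) mod (ℚ^×)²; places V = {2, 3, 7, 11, 17, 19, 31, 37, ∞}.
(a,b)_31: α=1, u≡25; β=0, v≡30 (mod 31); (25|31)=+1, (30|31)=-1; sign (−1)^0·+1^0·-1^1 = -1.
(a,b)_7: α=1, u≡1; β=0, v≡1 (mod 7); (1|7)=+1, (1|7)=+1; sign (−1)^0·+1^0·+1^1 = +1.
(a,b)_19: α=1, u≡16; β=1, v≡7 (mod 19); (16|19)=+1, (7|19)=+1; sign (−1)^1·+1^1·+1^1 = -1.
(a,b)_2: α=5, β=4; u≡3, v≡3 (mod 8); ε(u)ε(v)=1·1, αω(v)=5·1, βω(u)=4·1; sum ≡ 0  ⇒  +1.
(a,b)_17: α=1, u≡15; β=1, v≡13 (mod 17); (15|17)=+1, (13|17)=+1; sign (−1)^0·+1^1·+1^1 = +1.
(a,b)_37: α=1, u≡26; β=0, v≡11 (mod 37); (26|37)=+1, (11|37)=+1; sign (−1)^0·+1^0·+1^1 = +1.
(a,b)_3: α=-2, u≡1; β=-2, v≡2 (mod 3); (1|3)=+1, (2|3)=-1; sign (−1)^0·+1^-2·-1^-2 = +1.
(a,b)_11: α=1, u≡2; β=0, v≡1 (mod 11); (2|11)=-1, (1|11)=+1; sign (−1)^0·-1^0·+1^1 = +1.
(a,b)_∞: sgn(-57054074)=−, sgn(323)=+, so +1.
(-57054074, 323 / ℚ) ramifies at {19, 31}: a division algebra.

[19, 31]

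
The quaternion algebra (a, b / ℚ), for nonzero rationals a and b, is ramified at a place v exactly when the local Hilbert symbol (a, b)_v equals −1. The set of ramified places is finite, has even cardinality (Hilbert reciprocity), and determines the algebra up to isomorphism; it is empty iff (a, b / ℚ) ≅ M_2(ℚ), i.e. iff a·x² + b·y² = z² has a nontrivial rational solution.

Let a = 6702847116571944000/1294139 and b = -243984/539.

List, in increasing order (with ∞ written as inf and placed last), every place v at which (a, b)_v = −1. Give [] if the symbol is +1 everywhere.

(a, b) ≡ (1430715, -167739) mod (ℚ^×)²; places V = {2, 3, 5, 7, 11, 13, 17, 23, 29, ∞}.
(a,b)_29: α=1, u≡16; β=0, v≡3 (mod 29); (16|29)=+1, (3|29)=-1; sign (−1)^0·+1^0·-1^1 = -1.
(a,b)_11: α=-1, u≡9; β=-1, v≡8 (mod 11); (9|11)=+1, (8|11)=-1; sign (−1)^1·+1^-1·-1^-1 = +1.
(a,b)_3: α=7, u≡1; β=1, v≡1 (mod 3); (1|3)=+1, (1|3)=+1; sign (−1)^1·+1^1·+1^7 = -1.
(a,b)_2: α=6, β=4; u≡3, v≡5 (mod 8); ε(u)ε(v)=1·0, αω(v)=6·1, βω(u)=4·1; sum ≡ 0  ⇒  +1.
(a,b)_17: α=4, u≡6; β=1, v≡11 (mod 17); (6|17)=-1, (11|17)=-1; sign (−1)^0·-1^1·-1^4 = -1.
(a,b)_∞: sgn(1430715)=+, sgn(-167739)=−, so +1.
(a,b)_23: α=3, u≡12; β=1, v≡11 (mod 23); (12|23)=+1, (11|23)=-1; sign (−1)^1·+1^1·-1^3 = +1.
(a,b)_7: α=-6, u≡3; β=-2, v≡2 (mod 7); (3|7)=-1, (2|7)=+1; sign (−1)^0·-1^-2·+1^-6 = +1.
(a,b)_13: α=1, u≡12; β=1, v≡5 (mod 13); (12|13)=+1, (5|13)=-1; sign (−1)^0·+1^1·-1^1 = -1.
(a,b)_5: α=3, u≡3; β=0, v≡4 (mod 5); (3|5)=-1, (4|5)=+1; sign (−1)^0·-1^0·+1^3 = +1.
|Ram(1430715, -167739)| = 4, even; anisotropic at {3, 13, 17, 29}.

[3, 13, 17, 29]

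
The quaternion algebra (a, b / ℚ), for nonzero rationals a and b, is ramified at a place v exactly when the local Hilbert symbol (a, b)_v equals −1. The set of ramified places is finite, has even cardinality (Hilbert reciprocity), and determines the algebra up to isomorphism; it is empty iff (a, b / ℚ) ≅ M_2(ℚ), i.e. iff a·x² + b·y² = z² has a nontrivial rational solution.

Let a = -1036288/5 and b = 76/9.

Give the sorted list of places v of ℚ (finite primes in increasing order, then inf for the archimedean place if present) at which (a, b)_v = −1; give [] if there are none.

Mod squares: a ≡ -1265, b ≡ 19. Check v ∈ {∞, 2, 3, 5, 11, 19, 23}.
v=11: a=11^1·(≡8), b=11^0·(≡6) mod 11; (8|11)=-1, (6|11)=-1; (−1)^{1·0·5}·(-1)^0·(-1)^1 = -1.
v=23: a=23^1·(≡14), b=23^0·(≡11) mod 23; (14|23)=-1, (11|23)=-1; (−1)^{1·0·11}·(-1)^0·(-1)^1 = -1.
v=∞: -1265 < 0 and 19 > 0  ⇒  (a,b)_∞ = +1.
v=2: v_2(a)=12, v_2(b)=2; units ≡ 7, 3 (mod 8); ε·ε+αω+βω = 1·1+12·1+2·0 ≡ 1  ⇒  (a,b)_2 = -1.
v=3: a=3^0·(≡1), b=3^-2·(≡1) mod 3; (1|3)=+1, (1|3)=+1; (−1)^{0·-2·1}·(+1)^-2·(+1)^0 = +1.
v=19: a=19^0·(≡2), b=19^1·(≡11) mod 19; (2|19)=-1, (11|19)=+1; (−1)^{0·1·9}·(-1)^1·(+1)^0 = -1.
v=5: a=5^-1·(≡2), b=5^0·(≡4) mod 5; (2|5)=-1, (4|5)=+1; (−1)^{-1·0·2}·(-1)^0·(+1)^-1 = +1.
Ram(-1265, 19) = {2, 11, 19, 23}; no ℚ_2-point on the conic.

[2, 11, 19, 23]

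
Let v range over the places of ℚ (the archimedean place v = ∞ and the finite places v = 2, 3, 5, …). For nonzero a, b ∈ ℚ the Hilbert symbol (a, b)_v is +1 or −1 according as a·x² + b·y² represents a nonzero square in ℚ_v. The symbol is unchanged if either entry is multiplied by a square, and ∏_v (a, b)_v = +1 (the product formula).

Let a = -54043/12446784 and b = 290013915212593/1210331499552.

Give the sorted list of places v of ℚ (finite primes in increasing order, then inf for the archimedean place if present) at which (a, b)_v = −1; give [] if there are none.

[2, 17, 19, 31]

(a, b) ≡ (-187, 580754) mod (ℚ^×)²; places V = {2, 3, 7, 11, 13, 17, 19, 29, 31, ∞}.
(a,b)_3: α=-4, u≡2; β=-8, v≡2 (mod 3); (2|3)=-1, (2|3)=-1; sign (−1)^0·-1^-8·-1^-4 = +1.
(a,b)_7: α=-4, u≡1; β=-8, v≡5 (mod 7); (1|7)=+1, (5|7)=-1; sign (−1)^0·+1^-8·-1^-4 = +1.
(a,b)_∞: sgn(-187)=−, sgn(580754)=+, so +1.
(a,b)_19: α=0, u≡13; β=1, v≡8 (mod 19); (13|19)=-1, (8|19)=-1; sign (−1)^0·-1^1·-1^0 = -1.
(a,b)_13: α=0, u≡2; β=4, v≡5 (mod 13); (2|13)=-1, (5|13)=-1; sign (−1)^0·-1^4·-1^0 = +1.
(a,b)_29: α=0, u≡1; β=1, v≡22 (mod 29); (1|29)=+1, (22|29)=+1; sign (−1)^0·+1^1·+1^0 = +1.
(a,b)_17: α=3, u≡7; β=3, v≡4 (mod 17); (7|17)=-1, (4|17)=+1; sign (−1)^0·-1^3·+1^3 = -1.
(a,b)_11: α=1, u≡9; β=2, v≡4 (mod 11); (9|11)=+1, (4|11)=+1; sign (−1)^0·+1^2·+1^1 = +1.
(a,b)_31: α=0, u≡29; β=1, v≡8 (mod 31); (29|31)=-1, (8|31)=+1; sign (−1)^0·-1^1·+1^0 = -1.
(a,b)_2: α=-6, β=-5; u≡5, v≡1 (mod 8); ε(u)ε(v)=0·0, αω(v)=-6·0, βω(u)=-5·1; sum ≡ 1  ⇒  -1.
|Ram(-187, 580754)| = 4, even; anisotropic at {2, 17, 19, 31}.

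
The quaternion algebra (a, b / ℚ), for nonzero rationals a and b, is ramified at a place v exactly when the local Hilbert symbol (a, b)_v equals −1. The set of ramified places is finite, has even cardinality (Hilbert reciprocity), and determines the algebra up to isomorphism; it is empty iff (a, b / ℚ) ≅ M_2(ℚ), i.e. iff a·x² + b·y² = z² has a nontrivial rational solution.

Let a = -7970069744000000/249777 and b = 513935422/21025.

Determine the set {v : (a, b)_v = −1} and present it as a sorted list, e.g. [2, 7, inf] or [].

(a, b) ≡ (-336567, 62062) mod (ℚ^×)²; places V = {2, 3, 5, 7, 11, 13, 17, 29, 31, 47, ∞}.
(a,b)_29: α=-2, u≡5; β=-2, v≡21 (mod 29); (5|29)=+1, (21|29)=-1; sign (−1)^0·+1^-2·-1^-2 = +1.
(a,b)_7: α=1, u≡1; β=3, v≡1 (mod 7); (1|7)=+1, (1|7)=+1; sign (−1)^1·+1^3·+1^1 = -1.
(a,b)_2: α=10, β=1; u≡1, v≡7 (mod 8); ε(u)ε(v)=0·1, αω(v)=10·0, βω(u)=1·0; sum ≡ 0  ⇒  +1.
(a,b)_13: α=2, u≡10; β=3, v≡1 (mod 13); (10|13)=+1, (1|13)=+1; sign (−1)^0·+1^3·+1^2 = +1.
(a,b)_∞: sgn(-336567)=−, sgn(62062)=+, so +1.
(a,b)_17: α=2, u≡2; β=0, v≡11 (mod 17); (2|17)=+1, (11|17)=-1; sign (−1)^0·+1^0·-1^2 = +1.
(a,b)_31: α=1, u≡13; β=1, v≡28 (mod 31); (13|31)=-1, (28|31)=+1; sign (−1)^1·-1^1·+1^1 = +1.
(a,b)_3: α=-3, u≡2; β=0, v≡1 (mod 3); (2|3)=-1, (1|3)=+1; sign (−1)^0·-1^0·+1^-3 = +1.
(a,b)_11: α=-1, u≡4; β=1, v≡6 (mod 11); (4|11)=+1, (6|11)=-1; sign (−1)^1·+1^1·-1^-1 = +1.
(a,b)_5: α=6, u≡2; β=-2, v≡2 (mod 5); (2|5)=-1, (2|5)=-1; sign (−1)^0·-1^-2·-1^6 = +1.
(a,b)_47: α=1, u≡46; β=0, v≡30 (mod 47); (46|47)=-1, (30|47)=-1; sign (−1)^0·-1^0·-1^1 = -1.
|Ram(-336567, 62062)| = 2, even; anisotropic at {7, 47}.

[7, 47]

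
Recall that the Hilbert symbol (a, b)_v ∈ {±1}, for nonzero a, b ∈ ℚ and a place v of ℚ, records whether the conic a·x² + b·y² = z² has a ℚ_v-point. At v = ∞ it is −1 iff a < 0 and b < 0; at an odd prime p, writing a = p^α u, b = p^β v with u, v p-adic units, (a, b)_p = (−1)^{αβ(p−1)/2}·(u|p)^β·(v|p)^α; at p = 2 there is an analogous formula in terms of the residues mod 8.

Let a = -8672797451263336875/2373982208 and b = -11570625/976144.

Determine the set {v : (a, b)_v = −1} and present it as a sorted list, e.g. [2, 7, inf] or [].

[2, 17, 19, inf]

(a, b) ≡ (-1938, -17) mod (ℚ^×)²; places V = {2, 3, 5, 11, 13, 17, 19, ∞}.
(a,b)_∞: sgn(-1938)=−, sgn(-17)=−, so -1.
(a,b)_19: α=-3, u≡10; β=-2, v≡15 (mod 19); (10|19)=-1, (15|19)=-1; sign (−1)^0·-1^-2·-1^-3 = -1.
(a,b)_2: α=-11, β=-4; u≡7, v≡7 (mod 8); ε(u)ε(v)=1·1, αω(v)=-11·0, βω(u)=-4·0; sum ≡ 1  ⇒  -1.
(a,b)_13: α=-2, u≡9; β=-2, v≡3 (mod 13); (9|13)=+1, (3|13)=+1; sign (−1)^0·+1^-2·+1^-2 = +1.
(a,b)_17: α=3, u≡11; β=1, v≡1 (mod 17); (11|17)=-1, (1|17)=+1; sign (−1)^0·-1^1·+1^3 = -1.
(a,b)_5: α=4, u≡2; β=4, v≡3 (mod 5); (2|5)=-1, (3|5)=-1; sign (−1)^0·-1^4·-1^4 = +1.
(a,b)_11: α=6, u≡1; β=2, v≡5 (mod 11); (1|11)=+1, (5|11)=+1; sign (−1)^0·+1^2·+1^6 = +1.
(a,b)_3: α=13, u≡2; β=2, v≡1 (mod 3); (2|3)=-1, (1|3)=+1; sign (−1)^0·-1^2·+1^13 = +1.
(-1938, -17 / ℚ) ramifies at {2, 17, 19, ∞}: a division algebra.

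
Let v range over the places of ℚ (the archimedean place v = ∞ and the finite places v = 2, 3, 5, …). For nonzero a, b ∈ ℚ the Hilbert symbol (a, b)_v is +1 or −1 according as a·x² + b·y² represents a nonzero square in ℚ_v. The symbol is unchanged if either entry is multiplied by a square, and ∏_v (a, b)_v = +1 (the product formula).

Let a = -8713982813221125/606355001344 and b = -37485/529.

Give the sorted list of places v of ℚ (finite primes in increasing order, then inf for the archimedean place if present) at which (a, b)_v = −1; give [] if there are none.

[2, 5, 17, inf]

Mod squares: a ≡ -5, b ≡ -85. Check v ∈ {∞, 2, 3, 5, 7, 11, 17, 23, 41}.
v=17: a=17^2·(≡14), b=17^1·(≡11) mod 17; (14|17)=-1, (11|17)=-1; (−1)^{2·1·8}·(-1)^1·(-1)^2 = -1.
v=41: a=41^2·(≡5), b=41^0·(≡13) mod 41; (5|41)=+1, (13|41)=-1; (−1)^{2·0·20}·(+1)^0·(-1)^2 = +1.
v=∞: -5 < 0 and -85 < 0  ⇒  (a,b)_∞ = -1.
v=3: a=3^4·(≡1), b=3^2·(≡2) mod 3; (1|3)=+1, (2|3)=-1; (−1)^{4·2·1}·(+1)^2·(-1)^4 = +1.
v=23: a=23^-6·(≡13), b=23^-2·(≡5) mod 23; (13|23)=+1, (5|23)=-1; (−1)^{-6·-2·11}·(+1)^-2·(-1)^-6 = +1.
v=5: a=5^3·(≡4), b=5^1·(≡2) mod 5; (4|5)=+1, (2|5)=-1; (−1)^{3·1·2}·(+1)^1·(-1)^3 = -1.
v=7: a=7^0·(≡1), b=7^2·(≡3) mod 7; (1|7)=+1, (3|7)=-1; (−1)^{0·2·3}·(+1)^2·(-1)^0 = +1.
v=11: a=11^6·(≡2), b=11^0·(≡3) mod 11; (2|11)=-1, (3|11)=+1; (−1)^{6·0·5}·(-1)^0·(+1)^6 = +1.
v=2: v_2(a)=-12, v_2(b)=0; units ≡ 3, 3 (mod 8); ε·ε+αω+βω = 1·1+-12·1+0·1 ≡ 1  ⇒  (a,b)_2 = -1.
Ram(-5, -85) = {2, 5, 17, ∞}; no ℚ_2-point on the conic.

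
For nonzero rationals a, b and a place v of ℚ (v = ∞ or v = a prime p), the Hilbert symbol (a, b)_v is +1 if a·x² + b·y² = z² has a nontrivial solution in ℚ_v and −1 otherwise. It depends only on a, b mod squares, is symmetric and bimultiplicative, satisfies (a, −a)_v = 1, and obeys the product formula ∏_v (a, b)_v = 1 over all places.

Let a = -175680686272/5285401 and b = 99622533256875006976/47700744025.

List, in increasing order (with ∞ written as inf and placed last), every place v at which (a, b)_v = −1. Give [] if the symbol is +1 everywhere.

[31, 37]

Mod squares: a ≡ -1147, b ≡ 31. Check v ∈ {∞, 2, 5, 7, 11, 13, 17, 19, 31, 37}.
v=7: a=7^2·(≡1), b=7^0·(≡6) mod 7; (1|7)=+1, (6|7)=-1; (−1)^{2·0·3}·(+1)^0·(-1)^2 = +1.
v=19: a=19^-2·(≡12), b=19^-4·(≡10) mod 19; (12|19)=-1, (10|19)=-1; (−1)^{-2·-4·9}·(-1)^-4·(-1)^-2 = +1.
v=∞: -1147 < 0 and 31 > 0  ⇒  (a,b)_∞ = +1.
v=17: a=17^2·(≡4), b=17^4·(≡7) mod 17; (4|17)=+1, (7|17)=-1; (−1)^{2·4·8}·(+1)^4·(-1)^2 = +1.
v=11: a=11^-4·(≡7), b=11^-4·(≡4) mod 11; (7|11)=-1, (4|11)=+1; (−1)^{-4·-4·5}·(-1)^-4·(+1)^-4 = +1.
v=5: a=5^0·(≡3), b=5^-2·(≡1) mod 5; (3|5)=-1, (1|5)=+1; (−1)^{0·-2·2}·(-1)^-2·(+1)^0 = +1.
v=2: v_2(a)=6, v_2(b)=10; units ≡ 5, 7 (mod 8); ε·ε+αω+βω = 0·1+6·0+10·1 ≡ 0  ⇒  (a,b)_2 = +1.
v=31: a=31^1·(≡18), b=31^3·(≡19) mod 31; (18|31)=+1, (19|31)=+1; (−1)^{1·3·15}·(+1)^3·(+1)^1 = -1.
v=13: a=13^2·(≡3), b=13^4·(≡6) mod 13; (3|13)=+1, (6|13)=-1; (−1)^{2·4·6}·(+1)^4·(-1)^2 = +1.
v=37: a=37^1·(≡23), b=37^2·(≡35) mod 37; (23|37)=-1, (35|37)=-1; (−1)^{1·2·18}·(-1)^2·(-1)^1 = -1.
|Ram(-1147, 31)| = 2, even; anisotropic at {31, 37}.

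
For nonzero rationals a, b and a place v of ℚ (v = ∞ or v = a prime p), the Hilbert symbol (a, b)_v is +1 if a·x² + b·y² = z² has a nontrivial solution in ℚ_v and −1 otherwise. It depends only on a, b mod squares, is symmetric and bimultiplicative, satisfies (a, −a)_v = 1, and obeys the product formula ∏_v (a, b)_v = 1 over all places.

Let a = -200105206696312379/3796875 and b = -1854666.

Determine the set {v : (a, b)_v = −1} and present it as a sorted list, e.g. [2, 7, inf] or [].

Mod squares: a ≡ -33, b ≡ -206074. Check v ∈ {∞, 2, 3, 5, 7, 11, 17, 19, 29}.
v=29: a=29^2·(≡20), b=29^1·(≡20) mod 29; (20|29)=+1, (20|29)=+1; (−1)^{2·1·14}·(+1)^1·(+1)^2 = +1.
v=∞: -33 < 0 and -206074 < 0  ⇒  (a,b)_∞ = -1.
v=7: a=7^2·(≡2), b=7^0·(≡5) mod 7; (2|7)=+1, (5|7)=-1; (−1)^{2·0·3}·(+1)^0·(-1)^2 = +1.
v=2: v_2(a)=0, v_2(b)=1; units ≡ 7, 3 (mod 8); ε·ε+αω+βω = 1·1+0·1+1·0 ≡ 1  ⇒  (a,b)_2 = -1.
v=17: a=17^4·(≡13), b=17^1·(≡8) mod 17; (13|17)=+1, (8|17)=+1; (−1)^{4·1·8}·(+1)^1·(+1)^4 = +1.
v=3: a=3^-5·(≡1), b=3^2·(≡2) mod 3; (1|3)=+1, (2|3)=-1; (−1)^{-5·2·1}·(+1)^2·(-1)^-5 = -1.
v=5: a=5^-6·(≡2), b=5^0·(≡4) mod 5; (2|5)=-1, (4|5)=+1; (−1)^{-6·0·2}·(-1)^0·(+1)^-6 = +1.
v=19: a=19^2·(≡11), b=19^1·(≡8) mod 19; (11|19)=+1, (8|19)=-1; (−1)^{2·1·9}·(+1)^1·(-1)^2 = +1.
v=11: a=11^5·(≡2), b=11^1·(≡2) mod 11; (2|11)=-1, (2|11)=-1; (−1)^{5·1·5}·(-1)^1·(-1)^5 = -1.
(-33, -206074 / ℚ) ramifies at {2, 3, 11, ∞}: a division algebra.

[2, 3, 11, inf]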